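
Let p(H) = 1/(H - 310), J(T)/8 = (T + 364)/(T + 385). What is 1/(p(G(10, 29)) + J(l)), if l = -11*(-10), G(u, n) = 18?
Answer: 48180/368923 ≈ 0.13060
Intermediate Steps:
l = 110
J(T) = 8*(364 + T)/(385 + T) (J(T) = 8*((T + 364)/(T + 385)) = 8*((364 + T)/(385 + T)) = 8*(364 + T)/(385 + T))
p(H) = 1/(-310 + H)
1/(p(G(10, 29)) + J(l)) = 1/(1/(-310 + 18) + 8*(364 + 110)/(385 + 110)) = 1/(1/(-292) + 8*474/495) = 1/(-1/292 + 8*(1/495)*474) = 1/(-1/292 + 1264/165) = 1/(368923/48180) = 48180/368923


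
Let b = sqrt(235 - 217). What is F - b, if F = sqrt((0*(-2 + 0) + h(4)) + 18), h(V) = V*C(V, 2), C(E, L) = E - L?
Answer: sqrt(26) - 3*sqrt(2) ≈ 0.85638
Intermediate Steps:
h(V) = V*(-2 + V) (h(V) = V*(V - 1*2) = V*(V - 2) = V*(-2 + V))
b = 3*sqrt(2) (b = sqrt(18) = 3*sqrt(2) ≈ 4.2426)
F = sqrt(26) (F = sqrt((0*(-2 + 0) + 4*(-2 + 4)) + 18) = sqrt((0*(-2) + 4*2) + 18) = sqrt((0 + 8) + 18) = sqrt(8 + 18) = sqrt(26) ≈ 5.0990)
F - b = sqrt(26) - 3*sqrt(2)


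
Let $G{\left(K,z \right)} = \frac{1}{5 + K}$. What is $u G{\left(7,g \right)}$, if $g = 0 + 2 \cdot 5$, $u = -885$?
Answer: $- \frac{295}{4} \approx -73.75$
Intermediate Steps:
$g = 10$ ($g = 0 + 10 = 10$)
$u G{\left(7,g \right)} = - \frac{885}{5 + 7} = - \frac{885}{12} = \left(-885\right) \frac{1}{12} = - \frac{295}{4}$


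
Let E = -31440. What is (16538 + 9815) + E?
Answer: -5087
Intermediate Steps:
(16538 + 9815) + E = (16538 + 9815) - 31440 = 26353 - 31440 = -5087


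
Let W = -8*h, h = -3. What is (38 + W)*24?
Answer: 1488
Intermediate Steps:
W = 24 (W = -8*(-3) = 24)
(38 + W)*24 = (38 + 24)*24 = 62*24 = 1488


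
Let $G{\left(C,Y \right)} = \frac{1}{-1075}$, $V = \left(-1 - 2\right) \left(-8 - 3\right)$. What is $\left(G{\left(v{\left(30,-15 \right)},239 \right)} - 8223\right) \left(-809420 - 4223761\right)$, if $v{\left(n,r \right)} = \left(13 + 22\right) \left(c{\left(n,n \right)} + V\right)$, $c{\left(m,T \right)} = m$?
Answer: $\frac{44491940948406}{1075} \approx 4.1388 \cdot 10^{10}$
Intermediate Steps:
$V = 33$ ($V = \left(-3\right) \left(-11\right) = 33$)
$v{\left(n,r \right)} = 1155 + 35 n$ ($v{\left(n,r \right)} = \left(13 + 22\right) \left(n + 33\right) = 35 \left(33 + n\right) = 1155 + 35 n$)
$G{\left(C,Y \right)} = - \frac{1}{1075}$
$\left(G{\left(v{\left(30,-15 \right)},239 \right)} - 8223\right) \left(-809420 - 4223761\right) = \left(- \frac{1}{1075} - 8223\right) \left(-809420 - 4223761\right) = \left(- \frac{8839726}{1075}\right) \left(-5033181\right) = \frac{44491940948406}{1075}$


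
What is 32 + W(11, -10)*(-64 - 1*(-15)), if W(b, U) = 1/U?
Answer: 369/10 ≈ 36.900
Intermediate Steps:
32 + W(11, -10)*(-64 - 1*(-15)) = 32 + (-64 - 1*(-15))/(-10) = 32 - (-64 + 15)/10 = 32 - ⅒*(-49) = 32 + 49/10 = 369/10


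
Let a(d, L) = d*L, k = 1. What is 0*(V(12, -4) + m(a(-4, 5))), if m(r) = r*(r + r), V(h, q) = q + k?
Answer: 0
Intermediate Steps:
V(h, q) = 1 + q (V(h, q) = q + 1 = 1 + q)
a(d, L) = L*d
m(r) = 2*r² (m(r) = r*(2*r) = 2*r²)
0*(V(12, -4) + m(a(-4, 5))) = 0*((1 - 4) + 2*(5*(-4))²) = 0*(-3 + 2*(-20)²) = 0*(-3 + 2*400) = 0*(-3 + 800) = 0*797 = 0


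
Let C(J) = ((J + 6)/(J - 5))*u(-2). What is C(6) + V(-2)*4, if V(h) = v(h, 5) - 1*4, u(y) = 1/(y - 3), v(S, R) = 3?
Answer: -32/5 ≈ -6.4000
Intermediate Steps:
u(y) = 1/(-3 + y)
V(h) = -1 (V(h) = 3 - 1*4 = 3 - 4 = -1)
C(J) = -(6 + J)/(5*(-5 + J)) (C(J) = ((J + 6)/(J - 5))/(-3 - 2) = ((6 + J)/(-5 + J))/(-5) = ((6 + J)/(-5 + J))*(-1/5) = -(6 + J)/(5*(-5 + J)))
C(6) + V(-2)*4 = (-6 - 1*6)/(5*(-5 + 6)) - 1*4 = (1/5)*(-6 - 6)/1 - 4 = (1/5)*1*(-12) - 4 = -12/5 - 4 = -32/5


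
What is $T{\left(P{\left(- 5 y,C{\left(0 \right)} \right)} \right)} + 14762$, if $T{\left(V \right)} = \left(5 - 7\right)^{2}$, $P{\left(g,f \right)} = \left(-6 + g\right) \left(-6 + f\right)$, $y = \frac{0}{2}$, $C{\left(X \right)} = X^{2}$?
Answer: $14766$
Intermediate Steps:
$y = 0$ ($y = 0 \cdot \frac{1}{2} = 0$)
$P{\left(g,f \right)} = \left(-6 + f\right) \left(-6 + g\right)$
$T{\left(V \right)} = 4$ ($T{\left(V \right)} = \left(-2\right)^{2} = 4$)
$T{\left(P{\left(- 5 y,C{\left(0 \right)} \right)} \right)} + 14762 = 4 + 14762 = 14766$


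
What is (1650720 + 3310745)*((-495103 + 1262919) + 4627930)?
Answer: 26770804927890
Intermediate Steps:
(1650720 + 3310745)*((-495103 + 1262919) + 4627930) = 4961465*(767816 + 4627930) = 4961465*5395746 = 26770804927890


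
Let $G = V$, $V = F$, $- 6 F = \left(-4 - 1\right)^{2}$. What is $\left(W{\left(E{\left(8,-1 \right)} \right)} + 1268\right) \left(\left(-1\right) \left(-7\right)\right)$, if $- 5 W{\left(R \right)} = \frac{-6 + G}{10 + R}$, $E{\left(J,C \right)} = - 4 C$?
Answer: $\frac{532621}{60} \approx 8877.0$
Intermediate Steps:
$F = - \frac{25}{6}$ ($F = - \frac{\left(-4 - 1\right)^{2}}{6} = - \frac{\left(-5\right)^{2}}{6} = \left(- \frac{1}{6}\right) 25 = - \frac{25}{6} \approx -4.1667$)
$V = - \frac{25}{6} \approx -4.1667$
$G = - \frac{25}{6} \approx -4.1667$
$W{\left(R \right)} = \frac{61}{30 \left(10 + R\right)}$ ($W{\left(R \right)} = - \frac{\left(-6 - \frac{25}{6}\right) \frac{1}{10 + R}}{5} = - \frac{\left(- \frac{61}{6}\right) \frac{1}{10 + R}}{5} = \frac{61}{30 \left(10 + R\right)}$)
$\left(W{\left(E{\left(8,-1 \right)} \right)} + 1268\right) \left(\left(-1\right) \left(-7\right)\right) = \left(\frac{61}{30 \left(10 - -4\right)} + 1268\right) \left(\left(-1\right) \left(-7\right)\right) = \left(\frac{61}{30 \left(10 + 4\right)} + 1268\right) 7 = \left(\frac{61}{30 \cdot 14} + 1268\right) 7 = \left(\frac{61}{30} \cdot \frac{1}{14} + 1268\right) 7 = \left(\frac{61}{420} + 1268\right) 7 = \frac{532621}{420} \cdot 7 = \frac{532621}{60}$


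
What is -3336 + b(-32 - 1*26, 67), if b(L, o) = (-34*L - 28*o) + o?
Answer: -3173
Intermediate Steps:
b(L, o) = -34*L - 27*o
-3336 + b(-32 - 1*26, 67) = -3336 + (-34*(-32 - 1*26) - 27*67) = -3336 + (-34*(-32 - 26) - 1809) = -3336 + (-34*(-58) - 1809) = -3336 + (1972 - 1809) = -3336 + 163 = -3173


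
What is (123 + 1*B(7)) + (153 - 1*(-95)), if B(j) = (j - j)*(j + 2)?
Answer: 371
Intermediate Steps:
B(j) = 0 (B(j) = 0*(2 + j) = 0)
(123 + 1*B(7)) + (153 - 1*(-95)) = (123 + 1*0) + (153 - 1*(-95)) = (123 + 0) + (153 + 95) = 123 + 248 = 371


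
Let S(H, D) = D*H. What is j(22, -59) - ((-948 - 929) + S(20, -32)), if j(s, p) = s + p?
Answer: 2480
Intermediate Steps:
j(s, p) = p + s
j(22, -59) - ((-948 - 929) + S(20, -32)) = (-59 + 22) - ((-948 - 929) - 32*20) = -37 - (-1877 - 640) = -37 - 1*(-2517) = -37 + 2517 = 2480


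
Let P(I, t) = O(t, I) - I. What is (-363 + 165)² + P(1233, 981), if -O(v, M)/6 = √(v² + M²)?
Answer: 37971 - 270*√1226 ≈ 28517.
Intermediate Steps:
O(v, M) = -6*√(M² + v²) (O(v, M) = -6*√(v² + M²) = -6*√(M² + v²))
P(I, t) = -I - 6*√(I² + t²) (P(I, t) = -6*√(I² + t²) - I = -I - 6*√(I² + t²))
(-363 + 165)² + P(1233, 981) = (-363 + 165)² + (-1*1233 - 6*√(1233² + 981²)) = (-198)² + (-1233 - 6*√(1520289 + 962361)) = 39204 + (-1233 - 270*√1226) = 37971 - 270*√1226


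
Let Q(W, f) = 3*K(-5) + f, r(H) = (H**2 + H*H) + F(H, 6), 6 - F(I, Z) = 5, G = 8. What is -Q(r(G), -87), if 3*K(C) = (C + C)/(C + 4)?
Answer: 77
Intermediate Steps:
K(C) = 2*C/(3*(4 + C)) (K(C) = ((C + C)/(C + 4))/3 = ((2*C)/(4 + C))/3 = (2*C/(4 + C))/3 = 2*C/(3*(4 + C)))
F(I, Z) = 1 (F(I, Z) = 6 - 1*5 = 6 - 5 = 1)
r(H) = 1 + 2*H**2 (r(H) = (H**2 + H*H) + 1 = (H**2 + H**2) + 1 = 2*H**2 + 1 = 1 + 2*H**2)
Q(W, f) = 10 + f (Q(W, f) = 3*((2/3)*(-5)/(4 - 5)) + f = 3*((2/3)*(-5)/(-1)) + f = 3*((2/3)*(-5)*(-1)) + f = 3*(10/3) + f = 10 + f)
-Q(r(G), -87) = -(10 - 87) = -1*(-77) = 77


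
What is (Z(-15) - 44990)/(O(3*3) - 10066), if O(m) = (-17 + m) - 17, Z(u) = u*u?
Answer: 44765/10091 ≈ 4.4361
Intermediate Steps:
Z(u) = u²
O(m) = -34 + m
(Z(-15) - 44990)/(O(3*3) - 10066) = ((-15)² - 44990)/((-34 + 3*3) - 10066) = (225 - 44990)/((-34 + 9) - 10066) = -44765/(-25 - 10066) = -44765/(-10091) = -44765*(-1/10091) = 44765/10091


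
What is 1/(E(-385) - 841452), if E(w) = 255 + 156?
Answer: -1/841041 ≈ -1.1890e-6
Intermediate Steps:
E(w) = 411
1/(E(-385) - 841452) = 1/(411 - 841452) = 1/(-841041) = -1/841041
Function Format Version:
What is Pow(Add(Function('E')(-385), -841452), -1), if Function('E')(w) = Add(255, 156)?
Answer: Rational(-1, 841041) ≈ -1.1890e-6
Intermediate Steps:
Function('E')(w) = 411
Pow(Add(Function('E')(-385), -841452), -1) = Pow(Add(411, -841452), -1) = Pow(-841041, -1) = Rational(-1, 841041)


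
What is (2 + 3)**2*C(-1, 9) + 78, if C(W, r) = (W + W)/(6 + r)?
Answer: 224/3 ≈ 74.667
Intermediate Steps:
C(W, r) = 2*W/(6 + r) (C(W, r) = (2*W)/(6 + r) = 2*W/(6 + r))
(2 + 3)**2*C(-1, 9) + 78 = (2 + 3)**2*(2*(-1)/(6 + 9)) + 78 = 5**2*(2*(-1)/15) + 78 = 25*(2*(-1)*(1/15)) + 78 = 25*(-2/15) + 78 = -10/3 + 78 = 224/3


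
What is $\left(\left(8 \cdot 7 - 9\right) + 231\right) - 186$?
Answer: $92$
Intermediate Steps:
$\left(\left(8 \cdot 7 - 9\right) + 231\right) - 186 = \left(\left(56 - 9\right) + 231\right) - 186 = \left(47 + 231\right) - 186 = 278 - 186 = 92$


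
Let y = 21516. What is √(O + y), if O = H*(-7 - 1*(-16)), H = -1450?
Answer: √8466 ≈ 92.011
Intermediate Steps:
O = -13050 (O = -1450*(-7 - 1*(-16)) = -1450*(-7 + 16) = -1450*9 = -13050)
√(O + y) = √(-13050 + 21516) = √8466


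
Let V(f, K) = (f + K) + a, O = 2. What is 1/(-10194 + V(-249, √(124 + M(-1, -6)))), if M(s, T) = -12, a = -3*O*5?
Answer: -10473/109683617 - 4*√7/109683617 ≈ -9.5580e-5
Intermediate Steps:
a = -30 (a = -3*2*5 = -6*5 = -30)
V(f, K) = -30 + K + f (V(f, K) = (f + K) - 30 = (K + f) - 30 = -30 + K + f)
1/(-10194 + V(-249, √(124 + M(-1, -6)))) = 1/(-10194 + (-30 + √(124 - 12) - 249)) = 1/(-10194 + (-30 + √112 - 249)) = 1/(-10194 + (-30 + 4*√7 - 249)) = 1/(-10194 + (-279 + 4*√7)) = 1/(-10473 + 4*√7)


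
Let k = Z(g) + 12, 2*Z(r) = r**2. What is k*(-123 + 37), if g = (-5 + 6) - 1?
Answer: -1032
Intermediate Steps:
g = 0 (g = 1 - 1 = 0)
Z(r) = r**2/2
k = 12 (k = (1/2)*0**2 + 12 = (1/2)*0 + 12 = 0 + 12 = 12)
k*(-123 + 37) = 12*(-123 + 37) = 12*(-86) = -1032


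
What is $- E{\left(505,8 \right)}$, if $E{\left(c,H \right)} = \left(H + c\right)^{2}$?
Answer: $-263169$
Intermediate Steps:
$- E{\left(505,8 \right)} = - \left(8 + 505\right)^{2} = - 513^{2} = \left(-1\right) 263169 = -263169$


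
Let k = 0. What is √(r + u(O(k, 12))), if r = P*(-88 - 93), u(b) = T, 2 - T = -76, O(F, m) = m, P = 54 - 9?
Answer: I*√8067 ≈ 89.817*I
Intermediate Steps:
P = 45
T = 78 (T = 2 - 1*(-76) = 2 + 76 = 78)
u(b) = 78
r = -8145 (r = 45*(-88 - 93) = 45*(-181) = -8145)
√(r + u(O(k, 12))) = √(-8145 + 78) = √(-8067) = I*√8067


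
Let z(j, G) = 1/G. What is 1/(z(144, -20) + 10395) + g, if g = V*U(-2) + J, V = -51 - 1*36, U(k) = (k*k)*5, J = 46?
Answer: -352180886/207899 ≈ -1694.0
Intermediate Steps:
U(k) = 5*k² (U(k) = k²*5 = 5*k²)
V = -87 (V = -51 - 36 = -87)
g = -1694 (g = -435*(-2)² + 46 = -435*4 + 46 = -87*20 + 46 = -1740 + 46 = -1694)
1/(z(144, -20) + 10395) + g = 1/(1/(-20) + 10395) - 1694 = 1/(-1/20 + 10395) - 1694 = 1/(207899/20) - 1694 = 20/207899 - 1694 = -352180886/207899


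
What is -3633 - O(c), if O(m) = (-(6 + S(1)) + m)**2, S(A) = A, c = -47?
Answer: -6549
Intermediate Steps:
O(m) = (-7 + m)**2 (O(m) = (-(6 + 1) + m)**2 = (-1*7 + m)**2 = (-7 + m)**2)
-3633 - O(c) = -3633 - (7 - 1*(-47))**2 = -3633 - (7 + 47)**2 = -3633 - 1*54**2 = -3633 - 1*2916 = -3633 - 2916 = -6549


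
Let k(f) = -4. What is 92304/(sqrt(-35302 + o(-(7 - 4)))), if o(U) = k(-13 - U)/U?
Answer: -46152*I*sqrt(317706)/52951 ≈ -491.28*I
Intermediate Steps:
o(U) = -4/U
92304/(sqrt(-35302 + o(-(7 - 4)))) = 92304/(sqrt(-35302 - 4*(-1/(7 - 4)))) = 92304/(sqrt(-35302 - 4/((-1*3)))) = 92304/(sqrt(-35302 - 4/(-3))) = 92304/(sqrt(-35302 - 4*(-1/3))) = 92304/(sqrt(-35302 + 4/3)) = 92304/(sqrt(-105902/3)) = 92304/((I*sqrt(317706)/3)) = 92304*(-I*sqrt(317706)/105902) = -46152*I*sqrt(317706)/52951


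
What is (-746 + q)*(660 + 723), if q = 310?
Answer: -602988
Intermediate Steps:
(-746 + q)*(660 + 723) = (-746 + 310)*(660 + 723) = -436*1383 = -602988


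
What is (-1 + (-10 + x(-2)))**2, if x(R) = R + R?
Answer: 225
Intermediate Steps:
x(R) = 2*R
(-1 + (-10 + x(-2)))**2 = (-1 + (-10 + 2*(-2)))**2 = (-1 + (-10 - 4))**2 = (-1 - 14)**2 = (-15)**2 = 225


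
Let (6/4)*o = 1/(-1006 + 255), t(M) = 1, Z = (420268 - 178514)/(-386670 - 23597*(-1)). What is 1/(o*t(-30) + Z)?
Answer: -818003469/545397908 ≈ -1.4998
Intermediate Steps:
Z = -241754/363073 (Z = 241754/(-386670 + 23597) = 241754/(-363073) = 241754*(-1/363073) = -241754/363073 ≈ -0.66586)
o = -2/2253 (o = 2/(3*(-1006 + 255)) = (⅔)/(-751) = (⅔)*(-1/751) = -2/2253 ≈ -0.00088771)
1/(o*t(-30) + Z) = 1/(-2/2253*1 - 241754/363073) = 1/(-2/2253 - 241754/363073) = 1/(-545397908/818003469) = -818003469/545397908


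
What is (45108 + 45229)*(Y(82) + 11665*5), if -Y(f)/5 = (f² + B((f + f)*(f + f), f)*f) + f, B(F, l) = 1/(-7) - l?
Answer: 36660109655/7 ≈ 5.2372e+9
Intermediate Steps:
B(F, l) = -⅐ - l
Y(f) = -5*f - 5*f² - 5*f*(-⅐ - f) (Y(f) = -5*((f² + (-⅐ - f)*f) + f) = -5*((f² + f*(-⅐ - f)) + f) = -5*(f + f² + f*(-⅐ - f)) = -5*f - 5*f² - 5*f*(-⅐ - f))
(45108 + 45229)*(Y(82) + 11665*5) = (45108 + 45229)*(-30/7*82 + 11665*5) = 90337*(-2460/7 + 58325) = 90337*(405815/7) = 36660109655/7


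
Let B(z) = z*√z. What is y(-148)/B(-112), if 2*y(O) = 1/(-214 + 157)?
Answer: -I*√7/357504 ≈ -7.4006e-6*I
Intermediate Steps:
B(z) = z^(3/2)
y(O) = -1/114 (y(O) = 1/(2*(-214 + 157)) = (½)/(-57) = (½)*(-1/57) = -1/114)
y(-148)/B(-112) = -I*√7/3136/114 = -I*√7/357504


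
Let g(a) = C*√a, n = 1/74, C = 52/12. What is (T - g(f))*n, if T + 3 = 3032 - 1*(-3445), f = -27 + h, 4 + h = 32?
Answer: 19409/222 ≈ 87.428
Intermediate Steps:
h = 28 (h = -4 + 32 = 28)
f = 1 (f = -27 + 28 = 1)
T = 6474 (T = -3 + (3032 - 1*(-3445)) = -3 + (3032 + 3445) = -3 + 6477 = 6474)
C = 13/3 (C = 52*(1/12) = 13/3 ≈ 4.3333)
n = 1/74 ≈ 0.013514
g(a) = 13*√a/3
(T - g(f))*n = (6474 - 13*√1/3)*(1/74) = (6474 - 13/3)*(1/74) = (19409/3)*(1/74) = 19409/222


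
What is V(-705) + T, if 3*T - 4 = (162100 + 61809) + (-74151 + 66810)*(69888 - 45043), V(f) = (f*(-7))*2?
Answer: -182133622/3 ≈ -6.0711e+7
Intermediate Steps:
V(f) = -14*f (V(f) = -7*f*2 = -14*f)
T = -182163232/3 (T = 4/3 + ((162100 + 61809) + (-74151 + 66810)*(69888 - 45043))/3 = 4/3 + (223909 - 7341*24845)/3 = 4/3 + (223909 - 182387145)/3 = 4/3 + (1/3)*(-182163236) = 4/3 - 182163236/3 = -182163232/3 ≈ -6.0721e+7)
V(-705) + T = -14*(-705) - 182163232/3 = 9870 - 182163232/3 = -182133622/3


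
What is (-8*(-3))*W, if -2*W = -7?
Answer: 84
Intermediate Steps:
W = 7/2 (W = -½*(-7) = 7/2 ≈ 3.5000)
(-8*(-3))*W = -8*(-3)*(7/2) = 24*(7/2) = 84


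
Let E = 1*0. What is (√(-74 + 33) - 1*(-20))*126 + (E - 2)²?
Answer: 2524 + 126*I*√41 ≈ 2524.0 + 806.79*I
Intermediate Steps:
E = 0
(√(-74 + 33) - 1*(-20))*126 + (E - 2)² = (√(-74 + 33) - 1*(-20))*126 + (0 - 2)² = (√(-41) + 20)*126 + (-2)² = (I*√41 + 20)*126 + 4 = (20 + I*√41)*126 + 4 = (2520 + 126*I*√41) + 4 = 2524 + 126*I*√41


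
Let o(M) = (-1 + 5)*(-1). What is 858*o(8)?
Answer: -3432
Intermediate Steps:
o(M) = -4 (o(M) = 4*(-1) = -4)
858*o(8) = 858*(-4) = -3432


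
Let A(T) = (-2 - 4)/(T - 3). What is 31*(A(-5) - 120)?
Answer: -14787/4 ≈ -3696.8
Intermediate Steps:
A(T) = -6/(-3 + T)
31*(A(-5) - 120) = 31*(-6/(-3 - 5) - 120) = 31*(-6/(-8) - 120) = 31*(-6*(-⅛) - 120) = 31*(¾ - 120) = 31*(-477/4) = -14787/4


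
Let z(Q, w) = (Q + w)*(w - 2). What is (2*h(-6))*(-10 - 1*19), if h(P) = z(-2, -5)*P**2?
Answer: -102312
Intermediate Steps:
z(Q, w) = (-2 + w)*(Q + w) (z(Q, w) = (Q + w)*(-2 + w) = (-2 + w)*(Q + w))
h(P) = 49*P**2 (h(P) = ((-5)**2 - 2*(-2) - 2*(-5) - 2*(-5))*P**2 = (25 + 4 + 10 + 10)*P**2 = 49*P**2)
(2*h(-6))*(-10 - 1*19) = (2*(49*(-6)**2))*(-10 - 1*19) = (2*(49*36))*(-10 - 19) = (2*1764)*(-29) = 3528*(-29) = -102312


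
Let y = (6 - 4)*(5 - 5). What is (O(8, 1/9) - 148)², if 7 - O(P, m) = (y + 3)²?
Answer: 22500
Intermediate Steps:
y = 0 (y = 2*0 = 0)
O(P, m) = -2 (O(P, m) = 7 - (0 + 3)² = 7 - 1*3² = 7 - 1*9 = 7 - 9 = -2)
(O(8, 1/9) - 148)² = (-2 - 148)² = (-150)² = 22500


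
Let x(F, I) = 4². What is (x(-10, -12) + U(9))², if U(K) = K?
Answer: 625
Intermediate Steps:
x(F, I) = 16
(x(-10, -12) + U(9))² = (16 + 9)² = 25² = 625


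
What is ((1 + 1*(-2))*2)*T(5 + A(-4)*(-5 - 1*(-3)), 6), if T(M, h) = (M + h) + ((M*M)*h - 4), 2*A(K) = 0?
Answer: -314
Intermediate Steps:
A(K) = 0 (A(K) = (½)*0 = 0)
T(M, h) = -4 + M + h + h*M² (T(M, h) = (M + h) + (M²*h - 4) = (M + h) + (h*M² - 4) = (M + h) + (-4 + h*M²) = -4 + M + h + h*M²)
((1 + 1*(-2))*2)*T(5 + A(-4)*(-5 - 1*(-3)), 6) = ((1 + 1*(-2))*2)*(-4 + (5 + 0*(-5 - 1*(-3))) + 6 + 6*(5 + 0*(-5 - 1*(-3)))²) = ((1 - 2)*2)*(-4 + (5 + 0*(-5 + 3)) + 6 + 6*(5 + 0*(-5 + 3))²) = (-1*2)*(-4 + (5 + 0*(-2)) + 6 + 6*(5 + 0*(-2))²) = -2*(-4 + (5 + 0) + 6 + 6*(5 + 0)²) = -2*(-4 + 5 + 6 + 6*5²) = -2*(-4 + 5 + 6 + 6*25) = -2*(-4 + 5 + 6 + 150) = -2*157 = -314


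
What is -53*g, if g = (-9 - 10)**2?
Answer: -19133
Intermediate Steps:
g = 361 (g = (-19)**2 = 361)
-53*g = -53*361 = -19133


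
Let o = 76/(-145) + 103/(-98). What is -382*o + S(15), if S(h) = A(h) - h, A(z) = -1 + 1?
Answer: 4168578/7105 ≈ 586.71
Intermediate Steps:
A(z) = 0
S(h) = -h (S(h) = 0 - h = -h)
o = -22383/14210 (o = 76*(-1/145) + 103*(-1/98) = -76/145 - 103/98 = -22383/14210 ≈ -1.5752)
-382*o + S(15) = -382*(-22383/14210) - 1*15 = 4275153/7105 - 15 = 4168578/7105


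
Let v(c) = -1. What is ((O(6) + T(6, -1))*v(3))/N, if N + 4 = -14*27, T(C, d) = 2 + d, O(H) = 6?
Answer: 7/382 ≈ 0.018325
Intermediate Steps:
N = -382 (N = -4 - 14*27 = -4 - 378 = -382)
((O(6) + T(6, -1))*v(3))/N = ((6 + (2 - 1))*(-1))/(-382) = ((6 + 1)*(-1))*(-1/382) = (7*(-1))*(-1/382) = -7*(-1/382) = 7/382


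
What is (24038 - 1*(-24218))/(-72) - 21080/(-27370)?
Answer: -970036/1449 ≈ -669.45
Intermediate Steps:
(24038 - 1*(-24218))/(-72) - 21080/(-27370) = (24038 + 24218)*(-1/72) - 21080*(-1/27370) = 48256*(-1/72) + 124/161 = -6032/9 + 124/161 = -970036/1449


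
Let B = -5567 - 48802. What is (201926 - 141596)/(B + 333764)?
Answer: 12066/55879 ≈ 0.21593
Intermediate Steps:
B = -54369
(201926 - 141596)/(B + 333764) = (201926 - 141596)/(-54369 + 333764) = 60330/279395 = 60330*(1/279395) = 12066/55879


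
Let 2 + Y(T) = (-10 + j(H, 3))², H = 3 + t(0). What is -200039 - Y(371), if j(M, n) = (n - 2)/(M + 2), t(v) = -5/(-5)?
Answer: -7204813/36 ≈ -2.0013e+5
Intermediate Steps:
t(v) = 1 (t(v) = -5*(-⅕) = 1)
H = 4 (H = 3 + 1 = 4)
j(M, n) = (-2 + n)/(2 + M)
Y(T) = 3409/36 (Y(T) = -2 + (-10 + (-2 + 3)/(2 + 4))² = -2 + (-10 + 1/6)² = -2 + (-10 + (⅙)*1)² = -2 + (-10 + ⅙)² = -2 + (-59/6)² = -2 + 3481/36 = 3409/36)
-200039 - Y(371) = -200039 - 1*3409/36 = -200039 - 3409/36 = -7204813/36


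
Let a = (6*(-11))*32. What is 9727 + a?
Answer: 7615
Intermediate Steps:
a = -2112 (a = -66*32 = -2112)
9727 + a = 9727 - 2112 = 7615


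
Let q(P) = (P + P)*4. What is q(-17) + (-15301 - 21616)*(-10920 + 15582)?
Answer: -172107190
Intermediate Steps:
q(P) = 8*P (q(P) = (2*P)*4 = 8*P)
q(-17) + (-15301 - 21616)*(-10920 + 15582) = 8*(-17) + (-15301 - 21616)*(-10920 + 15582) = -136 - 36917*4662 = -136 - 172107054 = -172107190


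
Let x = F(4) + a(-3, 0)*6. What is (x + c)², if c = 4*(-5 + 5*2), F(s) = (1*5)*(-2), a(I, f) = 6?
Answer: 2116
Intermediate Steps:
F(s) = -10 (F(s) = 5*(-2) = -10)
x = 26 (x = -10 + 6*6 = -10 + 36 = 26)
c = 20 (c = 4*(-5 + 10) = 4*5 = 20)
(x + c)² = (26 + 20)² = 46² = 2116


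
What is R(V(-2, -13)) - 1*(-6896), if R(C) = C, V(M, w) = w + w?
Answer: 6870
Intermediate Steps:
V(M, w) = 2*w
R(V(-2, -13)) - 1*(-6896) = 2*(-13) - 1*(-6896) = -26 + 6896 = 6870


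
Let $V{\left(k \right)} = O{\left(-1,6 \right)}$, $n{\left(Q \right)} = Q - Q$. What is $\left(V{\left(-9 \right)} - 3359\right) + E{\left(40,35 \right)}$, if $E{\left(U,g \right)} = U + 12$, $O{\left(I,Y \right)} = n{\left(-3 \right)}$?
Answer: $-3307$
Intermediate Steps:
$n{\left(Q \right)} = 0$
$O{\left(I,Y \right)} = 0$
$E{\left(U,g \right)} = 12 + U$
$V{\left(k \right)} = 0$
$\left(V{\left(-9 \right)} - 3359\right) + E{\left(40,35 \right)} = \left(0 - 3359\right) + \left(12 + 40\right) = -3359 + 52 = -3307$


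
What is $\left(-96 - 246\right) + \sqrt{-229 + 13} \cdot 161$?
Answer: $-342 + 966 i \sqrt{6} \approx -342.0 + 2366.2 i$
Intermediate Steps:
$\left(-96 - 246\right) + \sqrt{-229 + 13} \cdot 161 = -342 + \sqrt{-216} \cdot 161 = -342 + 6 i \sqrt{6} \cdot 161 = -342 + 966 i \sqrt{6}$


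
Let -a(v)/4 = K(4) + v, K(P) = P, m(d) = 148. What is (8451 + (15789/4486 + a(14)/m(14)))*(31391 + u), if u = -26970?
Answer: 6203623802667/165982 ≈ 3.7375e+7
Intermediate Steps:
a(v) = -16 - 4*v (a(v) = -4*(4 + v) = -16 - 4*v)
(8451 + (15789/4486 + a(14)/m(14)))*(31391 + u) = (8451 + (15789/4486 + (-16 - 4*14)/148))*(31391 - 26970) = (8451 + (15789*(1/4486) + (-16 - 56)*(1/148)))*4421 = (8451 + (15789/4486 - 72*1/148))*4421 = (8451 + (15789/4486 - 18/37))*4421 = (8451 + 503445/165982)*4421 = (1403217327/165982)*4421 = 6203623802667/165982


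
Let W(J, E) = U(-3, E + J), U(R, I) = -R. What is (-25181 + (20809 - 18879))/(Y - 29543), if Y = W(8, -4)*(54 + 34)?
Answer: 23251/29279 ≈ 0.79412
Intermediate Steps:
W(J, E) = 3 (W(J, E) = -1*(-3) = 3)
Y = 264 (Y = 3*(54 + 34) = 3*88 = 264)
(-25181 + (20809 - 18879))/(Y - 29543) = (-25181 + (20809 - 18879))/(264 - 29543) = (-25181 + 1930)/(-29279) = -23251*(-1/29279) = 23251/29279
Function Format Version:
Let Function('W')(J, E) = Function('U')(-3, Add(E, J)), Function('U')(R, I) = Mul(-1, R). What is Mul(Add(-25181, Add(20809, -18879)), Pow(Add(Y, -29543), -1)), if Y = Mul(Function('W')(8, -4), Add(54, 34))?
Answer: Rational(23251, 29279) ≈ 0.79412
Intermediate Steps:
Function('W')(J, E) = 3 (Function('W')(J, E) = Mul(-1, -3) = 3)
Y = 264 (Y = Mul(3, Add(54, 34)) = Mul(3, 88) = 264)
Mul(Add(-25181, Add(20809, -18879)), Pow(Add(Y, -29543), -1)) = Mul(Add(-25181, Add(20809, -18879)), Pow(Add(264, -29543), -1)) = Mul(Add(-25181, 1930), Pow(-29279, -1)) = Mul(-23251, Rational(-1, 29279)) = Rational(23251, 29279)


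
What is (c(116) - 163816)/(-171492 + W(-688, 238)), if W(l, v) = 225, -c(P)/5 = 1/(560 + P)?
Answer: 36913207/38592164 ≈ 0.95650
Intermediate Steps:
c(P) = -5/(560 + P)
(c(116) - 163816)/(-171492 + W(-688, 238)) = (-5/(560 + 116) - 163816)/(-171492 + 225) = (-5/676 - 163816)/(-171267) = (-5*1/676 - 163816)*(-1/171267) = (-5/676 - 163816)*(-1/171267) = -110739621/676*(-1/171267) = 36913207/38592164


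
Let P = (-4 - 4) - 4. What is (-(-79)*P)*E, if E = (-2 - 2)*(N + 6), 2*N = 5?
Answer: 32232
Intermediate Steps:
N = 5/2 (N = (1/2)*5 = 5/2 ≈ 2.5000)
P = -12 (P = -8 - 4 = -12)
E = -34 (E = (-2 - 2)*(5/2 + 6) = -4*17/2 = -34)
(-(-79)*P)*E = -(-79)*(-12)*(-34) = -79*12*(-34) = -948*(-34) = 32232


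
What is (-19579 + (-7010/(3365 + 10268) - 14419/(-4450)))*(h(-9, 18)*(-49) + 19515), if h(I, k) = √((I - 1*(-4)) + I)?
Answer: -4635323310678969/12133370 + 58193912944727*I*√14/60666850 ≈ -3.8203e+8 + 3.5891e+6*I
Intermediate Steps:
h(I, k) = √(4 + 2*I) (h(I, k) = √((I + 4) + I) = √((4 + I) + I) = √(4 + 2*I))
(-19579 + (-7010/(3365 + 10268) - 14419/(-4450)))*(h(-9, 18)*(-49) + 19515) = (-19579 + (-7010/(3365 + 10268) - 14419/(-4450)))*(√(4 + 2*(-9))*(-49) + 19515) = (-19579 + (-7010/13633 - 14419*(-1/4450)))*(√(4 - 18)*(-49) + 19515) = (-19579 + (-7010*1/13633 + 14419/4450))*(√(-14)*(-49) + 19515) = (-19579 + (-7010/13633 + 14419/4450))*((I*√14)*(-49) + 19515) = (-19579 + 165379727/60666850)*(-49*I*√14 + 19515) = -1187630876423*(19515 - 49*I*√14)/60666850 = -4635323310678969/12133370 + 58193912944727*I*√14/60666850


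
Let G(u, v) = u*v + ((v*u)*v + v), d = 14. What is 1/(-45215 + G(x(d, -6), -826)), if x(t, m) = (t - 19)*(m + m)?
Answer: 1/40840959 ≈ 2.4485e-8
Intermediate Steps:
x(t, m) = 2*m*(-19 + t) (x(t, m) = (-19 + t)*(2*m) = 2*m*(-19 + t))
G(u, v) = v + u*v + u*v² (G(u, v) = u*v + ((u*v)*v + v) = u*v + (u*v² + v) = u*v + (v + u*v²) = v + u*v + u*v²)
1/(-45215 + G(x(d, -6), -826)) = 1/(-45215 - 826*(1 + 2*(-6)*(-19 + 14) + (2*(-6)*(-19 + 14))*(-826))) = 1/(-45215 - 826*(1 + 2*(-6)*(-5) + (2*(-6)*(-5))*(-826))) = 1/(-45215 - 826*(1 + 60 + 60*(-826))) = 1/(-45215 - 826*(1 + 60 - 49560)) = 1/(-45215 - 826*(-49499)) = 1/(-45215 + 40886174) = 1/40840959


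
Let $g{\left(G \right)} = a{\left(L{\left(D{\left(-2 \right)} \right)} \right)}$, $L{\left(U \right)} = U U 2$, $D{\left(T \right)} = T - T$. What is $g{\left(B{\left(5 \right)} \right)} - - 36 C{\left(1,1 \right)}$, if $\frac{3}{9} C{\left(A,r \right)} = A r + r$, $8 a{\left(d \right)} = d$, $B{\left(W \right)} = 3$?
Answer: $216$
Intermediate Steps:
$D{\left(T \right)} = 0$
$L{\left(U \right)} = 2 U^{2}$ ($L{\left(U \right)} = U^{2} \cdot 2 = 2 U^{2}$)
$a{\left(d \right)} = \frac{d}{8}$
$g{\left(G \right)} = 0$ ($g{\left(G \right)} = \frac{2 \cdot 0^{2}}{8} = \frac{2 \cdot 0}{8} = \frac{1}{8} \cdot 0 = 0$)
$C{\left(A,r \right)} = 3 r + 3 A r$ ($C{\left(A,r \right)} = 3 \left(A r + r\right) = 3 \left(r + A r\right) = 3 r + 3 A r$)
$g{\left(B{\left(5 \right)} \right)} - - 36 C{\left(1,1 \right)} = 0 - - 36 \cdot 3 \cdot 1 \left(1 + 1\right) = 0 - - 36 \cdot 3 \cdot 1 \cdot 2 = 0 - \left(-36\right) 6 = 0 - -216 = 0 + 216 = 216$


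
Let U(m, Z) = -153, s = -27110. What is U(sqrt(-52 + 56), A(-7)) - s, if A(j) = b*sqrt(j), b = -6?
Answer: 26957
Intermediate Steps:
A(j) = -6*sqrt(j)
U(sqrt(-52 + 56), A(-7)) - s = -153 - 1*(-27110) = -153 + 27110 = 26957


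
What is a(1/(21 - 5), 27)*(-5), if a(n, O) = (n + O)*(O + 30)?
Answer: -123405/16 ≈ -7712.8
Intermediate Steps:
a(n, O) = (30 + O)*(O + n) (a(n, O) = (O + n)*(30 + O) = (30 + O)*(O + n))
a(1/(21 - 5), 27)*(-5) = (27² + 30*27 + 30/(21 - 5) + 27/(21 - 5))*(-5) = (729 + 810 + 30/16 + 27/16)*(-5) = (729 + 810 + 30*(1/16) + 27*(1/16))*(-5) = (729 + 810 + 15/8 + 27/16)*(-5) = (24681/16)*(-5) = -123405/16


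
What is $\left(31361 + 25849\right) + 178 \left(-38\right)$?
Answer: $50446$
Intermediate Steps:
$\left(31361 + 25849\right) + 178 \left(-38\right) = 57210 - 6764 = 50446$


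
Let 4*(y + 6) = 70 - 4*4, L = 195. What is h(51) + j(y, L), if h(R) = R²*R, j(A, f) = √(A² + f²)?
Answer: 132651 + 15*√677/2 ≈ 1.3285e+5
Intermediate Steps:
y = 15/2 (y = -6 + (70 - 4*4)/4 = -6 + (70 - 1*16)/4 = -6 + (70 - 16)/4 = -6 + (¼)*54 = -6 + 27/2 = 15/2 ≈ 7.5000)
h(R) = R³
h(51) + j(y, L) = 51³ + √((15/2)² + 195²) = 132651 + √(225/4 + 38025) = 132651 + √(152325/4) = 132651 + 15*√677/2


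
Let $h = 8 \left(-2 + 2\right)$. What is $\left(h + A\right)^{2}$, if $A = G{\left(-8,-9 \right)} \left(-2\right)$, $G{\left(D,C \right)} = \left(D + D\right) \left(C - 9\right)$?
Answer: $331776$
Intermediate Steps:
$G{\left(D,C \right)} = 2 D \left(-9 + C\right)$
$h = 0$ ($h = 8 \cdot 0 = 0$)
$A = -576$ ($A = 2 \left(-8\right) \left(-9 - 9\right) \left(-2\right) = 2 \left(-8\right) \left(-18\right) \left(-2\right) = 288 \left(-2\right) = -576$)
$\left(h + A\right)^{2} = \left(0 - 576\right)^{2} = \left(-576\right)^{2} = 331776$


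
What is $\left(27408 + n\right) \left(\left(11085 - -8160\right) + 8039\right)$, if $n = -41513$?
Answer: $-384840820$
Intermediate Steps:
$\left(27408 + n\right) \left(\left(11085 - -8160\right) + 8039\right) = \left(27408 - 41513\right) \left(\left(11085 - -8160\right) + 8039\right) = - 14105 \left(\left(11085 + 8160\right) + 8039\right) = - 14105 \left(19245 + 8039\right) = \left(-14105\right) 27284 = -384840820$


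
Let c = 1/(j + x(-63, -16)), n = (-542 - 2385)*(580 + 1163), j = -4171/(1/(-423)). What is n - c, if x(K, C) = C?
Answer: -9001123662238/1764317 ≈ -5.1018e+6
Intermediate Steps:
j = 1764333 (j = -4171/(-1/423) = -4171*(-423) = 1764333)
n = -5101761 (n = -2927*1743 = -5101761)
c = 1/1764317 (c = 1/(1764333 - 16) = 1/1764317 ≈ 5.6679e-7)
n - c = -5101761 - 1*1/1764317 = -5101761 - 1/1764317 = -9001123662238/1764317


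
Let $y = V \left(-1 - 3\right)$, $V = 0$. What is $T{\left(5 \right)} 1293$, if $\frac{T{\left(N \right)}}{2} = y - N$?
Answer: $-12930$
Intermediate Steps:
$y = 0$ ($y = 0 \left(-1 - 3\right) = 0 \left(-4\right) = 0$)
$T{\left(N \right)} = - 2 N$ ($T{\left(N \right)} = 2 \left(0 - N\right) = 2 \left(- N\right) = - 2 N$)
$T{\left(5 \right)} 1293 = \left(-2\right) 5 \cdot 1293 = \left(-10\right) 1293 = -12930$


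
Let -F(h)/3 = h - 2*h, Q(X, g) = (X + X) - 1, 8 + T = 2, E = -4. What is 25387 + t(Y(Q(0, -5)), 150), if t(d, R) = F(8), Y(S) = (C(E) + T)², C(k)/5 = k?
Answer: 25411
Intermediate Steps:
T = -6 (T = -8 + 2 = -6)
Q(X, g) = -1 + 2*X (Q(X, g) = 2*X - 1 = -1 + 2*X)
C(k) = 5*k
Y(S) = 676 (Y(S) = (5*(-4) - 6)² = (-20 - 6)² = (-26)² = 676)
F(h) = 3*h (F(h) = -3*(h - 2*h) = -(-3)*h = 3*h)
t(d, R) = 24 (t(d, R) = 3*8 = 24)
25387 + t(Y(Q(0, -5)), 150) = 25387 + 24 = 25411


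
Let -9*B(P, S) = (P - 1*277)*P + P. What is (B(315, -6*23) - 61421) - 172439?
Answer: -235225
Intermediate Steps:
B(P, S) = -P/9 - P*(-277 + P)/9 (B(P, S) = -((P - 1*277)*P + P)/9 = -((P - 277)*P + P)/9 = -((-277 + P)*P + P)/9 = -(P*(-277 + P) + P)/9 = -(P + P*(-277 + P))/9 = -P/9 - P*(-277 + P)/9)
(B(315, -6*23) - 61421) - 172439 = ((1/9)*315*(276 - 1*315) - 61421) - 172439 = ((1/9)*315*(276 - 315) - 61421) - 172439 = ((1/9)*315*(-39) - 61421) - 172439 = (-1365 - 61421) - 172439 = -62786 - 172439 = -235225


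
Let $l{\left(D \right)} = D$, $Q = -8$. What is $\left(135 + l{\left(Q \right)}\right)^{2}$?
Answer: $16129$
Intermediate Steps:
$\left(135 + l{\left(Q \right)}\right)^{2} = \left(135 - 8\right)^{2} = 127^{2} = 16129$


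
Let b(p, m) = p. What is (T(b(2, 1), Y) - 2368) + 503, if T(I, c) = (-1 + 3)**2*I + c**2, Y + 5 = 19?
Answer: -1661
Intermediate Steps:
Y = 14 (Y = -5 + 19 = 14)
T(I, c) = c**2 + 4*I (T(I, c) = 2**2*I + c**2 = 4*I + c**2 = c**2 + 4*I)
(T(b(2, 1), Y) - 2368) + 503 = ((14**2 + 4*2) - 2368) + 503 = ((196 + 8) - 2368) + 503 = (204 - 2368) + 503 = -2164 + 503 = -1661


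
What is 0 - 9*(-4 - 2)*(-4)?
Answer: -216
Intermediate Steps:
0 - 9*(-4 - 2)*(-4) = 0 - (-54)*(-4) = 0 - 9*24 = 0 - 216 = -216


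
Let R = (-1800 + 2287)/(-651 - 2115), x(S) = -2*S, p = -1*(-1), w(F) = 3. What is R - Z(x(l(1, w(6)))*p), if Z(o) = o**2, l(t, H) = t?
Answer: -11551/2766 ≈ -4.1761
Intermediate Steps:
p = 1
R = -487/2766 (R = 487/(-2766) = 487*(-1/2766) = -487/2766 ≈ -0.17607)
R - Z(x(l(1, w(6)))*p) = -487/2766 - (-2*1*1)**2 = -487/2766 - (-2*1)**2 = -487/2766 - 1*(-2)**2 = -487/2766 - 1*4 = -487/2766 - 4 = -11551/2766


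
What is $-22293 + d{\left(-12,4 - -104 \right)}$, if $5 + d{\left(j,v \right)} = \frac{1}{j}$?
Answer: $- \frac{267577}{12} \approx -22298.0$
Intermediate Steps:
$d{\left(j,v \right)} = -5 + \frac{1}{j}$
$-22293 + d{\left(-12,4 - -104 \right)} = -22293 - \left(5 - \frac{1}{-12}\right) = -22293 - \frac{61}{12} = - \frac{267577}{12}$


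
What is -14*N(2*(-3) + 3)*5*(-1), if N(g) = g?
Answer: -210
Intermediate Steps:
-14*N(2*(-3) + 3)*5*(-1) = -14*(2*(-3) + 3)*5*(-1) = -14*(-6 + 3)*5*(-1) = -14*(-3*5)*(-1) = -(-210)*(-1) = -14*15 = -210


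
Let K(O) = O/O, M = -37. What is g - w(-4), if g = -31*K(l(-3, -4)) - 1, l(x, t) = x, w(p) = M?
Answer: 5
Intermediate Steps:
w(p) = -37
K(O) = 1
g = -32 (g = -31*1 - 1 = -31 - 1 = -32)
g - w(-4) = -32 - 1*(-37) = -32 + 37 = 5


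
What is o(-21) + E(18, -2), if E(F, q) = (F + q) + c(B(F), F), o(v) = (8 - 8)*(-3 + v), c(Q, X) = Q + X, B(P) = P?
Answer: 52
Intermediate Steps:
o(v) = 0 (o(v) = 0*(-3 + v) = 0)
E(F, q) = q + 3*F (E(F, q) = (F + q) + (F + F) = (F + q) + 2*F = q + 3*F)
o(-21) + E(18, -2) = 0 + (-2 + 3*18) = 0 + (-2 + 54) = 0 + 52 = 52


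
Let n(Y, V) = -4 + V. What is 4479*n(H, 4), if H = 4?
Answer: 0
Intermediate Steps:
4479*n(H, 4) = 4479*(-4 + 4) = 4479*0 = 0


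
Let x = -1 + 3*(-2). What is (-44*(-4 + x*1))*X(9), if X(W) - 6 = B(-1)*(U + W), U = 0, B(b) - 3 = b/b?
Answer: 20328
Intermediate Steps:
B(b) = 4 (B(b) = 3 + b/b = 3 + 1 = 4)
x = -7 (x = -1 - 6 = -7)
X(W) = 6 + 4*W (X(W) = 6 + 4*(0 + W) = 6 + 4*W)
(-44*(-4 + x*1))*X(9) = (-44*(-4 - 7*1))*(6 + 4*9) = (-44*(-4 - 7))*(6 + 36) = -44*(-11)*42 = 484*42 = 20328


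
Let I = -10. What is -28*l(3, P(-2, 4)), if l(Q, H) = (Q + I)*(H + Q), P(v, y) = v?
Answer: 196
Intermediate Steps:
l(Q, H) = (-10 + Q)*(H + Q) (l(Q, H) = (Q - 10)*(H + Q) = (-10 + Q)*(H + Q))
-28*l(3, P(-2, 4)) = -28*(3² - 10*(-2) - 10*3 - 2*3) = -28*(9 + 20 - 30 - 6) = -28*(-7) = 196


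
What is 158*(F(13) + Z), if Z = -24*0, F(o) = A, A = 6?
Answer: 948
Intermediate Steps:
F(o) = 6
Z = 0 (Z = -4*0 = 0)
158*(F(13) + Z) = 158*(6 + 0) = 158*6 = 948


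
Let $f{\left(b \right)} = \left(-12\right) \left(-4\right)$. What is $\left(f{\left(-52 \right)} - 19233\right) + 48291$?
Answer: $29106$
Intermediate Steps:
$f{\left(b \right)} = 48$
$\left(f{\left(-52 \right)} - 19233\right) + 48291 = \left(48 - 19233\right) + 48291 = -19185 + 48291 = 29106$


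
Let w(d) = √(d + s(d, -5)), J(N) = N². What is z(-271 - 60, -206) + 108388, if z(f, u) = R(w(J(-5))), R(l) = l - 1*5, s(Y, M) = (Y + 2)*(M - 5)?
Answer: 108383 + 7*I*√5 ≈ 1.0838e+5 + 15.652*I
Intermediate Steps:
s(Y, M) = (-5 + M)*(2 + Y) (s(Y, M) = (2 + Y)*(-5 + M) = (-5 + M)*(2 + Y))
w(d) = √(-20 - 9*d) (w(d) = √(d + (-10 - 5*d + 2*(-5) - 5*d)) = √(d + (-10 - 5*d - 10 - 5*d)) = √(d + (-20 - 10*d)) = √(-20 - 9*d))
R(l) = -5 + l (R(l) = l - 5 = -5 + l)
z(f, u) = -5 + 7*I*√5 (z(f, u) = -5 + √(-20 - 9*(-5)²) = -5 + √(-20 - 9*25) = -5 + √(-20 - 225) = -5 + √(-245) = -5 + 7*I*√5)
z(-271 - 60, -206) + 108388 = (-5 + 7*I*√5) + 108388 = 108383 + 7*I*√5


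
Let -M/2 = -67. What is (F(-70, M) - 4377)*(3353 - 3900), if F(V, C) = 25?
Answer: 2380544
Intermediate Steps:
M = 134 (M = -2*(-67) = 134)
(F(-70, M) - 4377)*(3353 - 3900) = (25 - 4377)*(3353 - 3900) = -4352*(-547) = 2380544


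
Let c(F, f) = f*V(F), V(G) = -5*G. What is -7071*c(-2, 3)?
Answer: -212130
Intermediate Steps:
c(F, f) = -5*F*f (c(F, f) = f*(-5*F) = -5*F*f)
-7071*c(-2, 3) = -(-35355)*(-2)*3 = -7071*30 = -212130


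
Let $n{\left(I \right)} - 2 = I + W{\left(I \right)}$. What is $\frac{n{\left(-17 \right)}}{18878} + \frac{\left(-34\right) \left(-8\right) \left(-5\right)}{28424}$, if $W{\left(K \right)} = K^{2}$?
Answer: $- \frac{65757}{1972751} \approx -0.033333$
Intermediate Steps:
$n{\left(I \right)} = 2 + I + I^{2}$ ($n{\left(I \right)} = 2 + \left(I + I^{2}\right) = 2 + I + I^{2}$)
$\frac{n{\left(-17 \right)}}{18878} + \frac{\left(-34\right) \left(-8\right) \left(-5\right)}{28424} = \frac{2 - 17 + \left(-17\right)^{2}}{18878} + \frac{\left(-34\right) \left(-8\right) \left(-5\right)}{28424} = \left(2 - 17 + 289\right) \frac{1}{18878} + 272 \left(-5\right) \frac{1}{28424} = 274 \cdot \frac{1}{18878} - \frac{10}{209} = \frac{137}{9439} - \frac{10}{209} = - \frac{65757}{1972751}$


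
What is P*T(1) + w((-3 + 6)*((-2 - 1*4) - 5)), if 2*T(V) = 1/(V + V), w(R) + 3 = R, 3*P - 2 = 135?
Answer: -295/12 ≈ -24.583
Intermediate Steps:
P = 137/3 (P = ⅔ + (⅓)*135 = ⅔ + 45 = 137/3 ≈ 45.667)
w(R) = -3 + R
T(V) = 1/(4*V) (T(V) = 1/(2*(V + V)) = 1/(2*((2*V))) = (1/(2*V))/2 = 1/(4*V))
P*T(1) + w((-3 + 6)*((-2 - 1*4) - 5)) = 137*((¼)/1)/3 + (-3 + (-3 + 6)*((-2 - 1*4) - 5)) = 137*((¼)*1)/3 + (-3 + 3*((-2 - 4) - 5)) = (137/3)*(¼) + (-3 + 3*(-6 - 5)) = 137/12 + (-3 + 3*(-11)) = 137/12 + (-3 - 33) = 137/12 - 36 = -295/12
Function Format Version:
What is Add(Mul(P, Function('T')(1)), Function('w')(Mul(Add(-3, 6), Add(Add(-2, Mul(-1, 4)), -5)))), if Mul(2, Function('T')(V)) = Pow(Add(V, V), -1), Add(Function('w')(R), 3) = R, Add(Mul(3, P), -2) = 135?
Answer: Rational(-295, 12) ≈ -24.583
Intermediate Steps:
P = Rational(137, 3) (P = Add(Rational(2, 3), Mul(Rational(1, 3), 135)) = Add(Rational(2, 3), 45) = Rational(137, 3) ≈ 45.667)
Function('w')(R) = Add(-3, R)
Function('T')(V) = Mul(Rational(1, 4), Pow(V, -1)) (Function('T')(V) = Mul(Rational(1, 2), Pow(Add(V, V), -1)) = Mul(Rational(1, 2), Pow(Mul(2, V), -1)) = Mul(Rational(1, 2), Mul(Rational(1, 2), Pow(V, -1))) = Mul(Rational(1, 4), Pow(V, -1)))
Add(Mul(P, Function('T')(1)), Function('w')(Mul(Add(-3, 6), Add(Add(-2, Mul(-1, 4)), -5)))) = Add(Mul(Rational(137, 3), Mul(Rational(1, 4), Pow(1, -1))), Add(-3, Mul(Add(-3, 6), Add(Add(-2, Mul(-1, 4)), -5)))) = Add(Mul(Rational(137, 3), Mul(Rational(1, 4), 1)), Add(-3, Mul(3, Add(Add(-2, -4), -5)))) = Add(Mul(Rational(137, 3), Rational(1, 4)), Add(-3, Mul(3, Add(-6, -5)))) = Add(Rational(137, 12), Add(-3, Mul(3, -11))) = Add(Rational(137, 12), Add(-3, -33)) = Add(Rational(137, 12), -36) = Rational(-295, 12)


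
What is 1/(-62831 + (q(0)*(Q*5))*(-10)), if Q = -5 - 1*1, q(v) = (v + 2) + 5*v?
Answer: -1/62231 ≈ -1.6069e-5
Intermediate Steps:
q(v) = 2 + 6*v (q(v) = (2 + v) + 5*v = 2 + 6*v)
Q = -6 (Q = -5 - 1 = -6)
1/(-62831 + (q(0)*(Q*5))*(-10)) = 1/(-62831 + ((2 + 6*0)*(-6*5))*(-10)) = 1/(-62831 + ((2 + 0)*(-30))*(-10)) = 1/(-62831 + (2*(-30))*(-10)) = 1/(-62831 - 60*(-10)) = 1/(-62831 + 600) = 1/(-62231) = -1/62231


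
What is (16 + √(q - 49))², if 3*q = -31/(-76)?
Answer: (1824 + I*√635037)²/12996 ≈ 207.14 + 223.69*I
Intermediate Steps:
q = 31/228 (q = (-31/(-76))/3 = (-31*(-1/76))/3 = (⅓)*(31/76) = 31/228 ≈ 0.13596)
(16 + √(q - 49))² = (16 + √(31/228 - 49))² = (16 + √(-11141/228))² = (16 + I*√635037/114)²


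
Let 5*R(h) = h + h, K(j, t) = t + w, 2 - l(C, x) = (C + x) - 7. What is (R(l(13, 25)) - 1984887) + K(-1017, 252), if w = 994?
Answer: -9918263/5 ≈ -1.9837e+6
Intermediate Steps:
l(C, x) = 9 - C - x (l(C, x) = 2 - ((C + x) - 7) = 2 - (-7 + C + x) = 2 + (7 - C - x) = 9 - C - x)
K(j, t) = 994 + t (K(j, t) = t + 994 = 994 + t)
R(h) = 2*h/5 (R(h) = (h + h)/5 = (2*h)/5 = 2*h/5)
(R(l(13, 25)) - 1984887) + K(-1017, 252) = (2*(9 - 1*13 - 1*25)/5 - 1984887) + (994 + 252) = (2*(9 - 13 - 25)/5 - 1984887) + 1246 = ((2/5)*(-29) - 1984887) + 1246 = (-58/5 - 1984887) + 1246 = -9924493/5 + 1246 = -9918263/5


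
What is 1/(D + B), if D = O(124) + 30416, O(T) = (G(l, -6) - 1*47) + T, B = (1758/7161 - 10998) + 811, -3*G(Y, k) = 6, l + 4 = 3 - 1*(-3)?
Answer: 2387/48466234 ≈ 4.9251e-5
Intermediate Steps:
l = 2 (l = -4 + (3 - 1*(-3)) = -4 + (3 + 3) = -4 + 6 = 2)
G(Y, k) = -2 (G(Y, k) = -1/3*6 = -2)
B = -24315783/2387 (B = (1758*(1/7161) - 10998) + 811 = (586/2387 - 10998) + 811 = -26251640/2387 + 811 = -24315783/2387 ≈ -10187.)
O(T) = -49 + T (O(T) = (-2 - 1*47) + T = (-2 - 47) + T = -49 + T)
D = 30491 (D = (-49 + 124) + 30416 = 75 + 30416 = 30491)
1/(D + B) = 1/(30491 - 24315783/2387) = 1/(48466234/2387) = 2387/48466234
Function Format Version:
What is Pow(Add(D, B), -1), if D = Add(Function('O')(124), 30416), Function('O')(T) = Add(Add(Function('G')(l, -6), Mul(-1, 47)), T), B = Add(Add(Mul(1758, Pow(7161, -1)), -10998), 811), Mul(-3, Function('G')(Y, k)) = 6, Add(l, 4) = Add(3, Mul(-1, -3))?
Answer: Rational(2387, 48466234) ≈ 4.9251e-5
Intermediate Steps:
l = 2 (l = Add(-4, Add(3, Mul(-1, -3))) = Add(-4, Add(3, 3)) = Add(-4, 6) = 2)
Function('G')(Y, k) = -2 (Function('G')(Y, k) = Mul(Rational(-1, 3), 6) = -2)
B = Rational(-24315783, 2387) (B = Add(Add(Mul(1758, Rational(1, 7161)), -10998), 811) = Add(Add(Rational(586, 2387), -10998), 811) = Add(Rational(-26251640, 2387), 811) = Rational(-24315783, 2387) ≈ -10187.)
Function('O')(T) = Add(-49, T) (Function('O')(T) = Add(Add(-2, Mul(-1, 47)), T) = Add(Add(-2, -47), T) = Add(-49, T))
D = 30491 (D = Add(Add(-49, 124), 30416) = Add(75, 30416) = 30491)
Pow(Add(D, B), -1) = Pow(Add(30491, Rational(-24315783, 2387)), -1) = Pow(Rational(48466234, 2387), -1) = Rational(2387, 48466234)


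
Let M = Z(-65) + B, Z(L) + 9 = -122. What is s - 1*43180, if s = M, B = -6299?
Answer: -49610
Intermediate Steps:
Z(L) = -131 (Z(L) = -9 - 122 = -131)
M = -6430 (M = -131 - 6299 = -6430)
s = -6430
s - 1*43180 = -6430 - 1*43180 = -6430 - 43180 = -49610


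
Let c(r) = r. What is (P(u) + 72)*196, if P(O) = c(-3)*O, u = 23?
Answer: 588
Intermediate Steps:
P(O) = -3*O
(P(u) + 72)*196 = (-3*23 + 72)*196 = (-69 + 72)*196 = 3*196 = 588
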